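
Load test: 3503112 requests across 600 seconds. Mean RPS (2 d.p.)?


Formula: throughput = requests / seconds
throughput = 3503112 / 600
throughput = 5838.52 requests/second

5838.52 requests/second


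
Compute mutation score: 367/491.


Mutation score = killed / total * 100
Mutation score = 367 / 491 * 100
Mutation score = 74.75%

74.75%


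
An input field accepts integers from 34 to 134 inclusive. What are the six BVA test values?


Range: [34, 134]
Boundaries: just below min, min, min+1, max-1, max, just above max
Values: [33, 34, 35, 133, 134, 135]

[33, 34, 35, 133, 134, 135]


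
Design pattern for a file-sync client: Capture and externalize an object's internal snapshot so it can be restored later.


This matches the Memento pattern

Memento


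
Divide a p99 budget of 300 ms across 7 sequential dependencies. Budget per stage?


Formula: per_stage = total_budget / stages
per_stage = 300 / 7
per_stage = 42.86 ms

42.86 ms


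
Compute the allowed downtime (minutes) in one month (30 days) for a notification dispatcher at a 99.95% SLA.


Formula: allowed downtime = period * (100 - SLA) / 100
Period (month (30 days)) = 43200 minutes
Unavailability fraction = (100 - 99.95) / 100
Allowed downtime = 43200 * (100 - 99.95) / 100
Allowed downtime = 21.6 minutes

21.6 minutes


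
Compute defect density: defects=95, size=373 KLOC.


Defect density = defects / KLOC
Defect density = 95 / 373
Defect density = 0.255 defects/KLOC

0.255 defects/KLOC


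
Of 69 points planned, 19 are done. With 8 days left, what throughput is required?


Formula: Required rate = Remaining points / Days left
Remaining = 69 - 19 = 50 points
Required rate = 50 / 8 = 6.25 points/day

6.25 points/day


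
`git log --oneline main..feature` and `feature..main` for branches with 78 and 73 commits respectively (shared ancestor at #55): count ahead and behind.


Common ancestor: commit #55
feature commits after divergence: 78 - 55 = 23
main commits after divergence: 73 - 55 = 18
feature is 23 commits ahead of main
main is 18 commits ahead of feature

feature ahead: 23, main ahead: 18


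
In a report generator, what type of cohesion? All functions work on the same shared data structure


Reasoning: Functions share data
Type: Communicational cohesion

Communicational cohesion


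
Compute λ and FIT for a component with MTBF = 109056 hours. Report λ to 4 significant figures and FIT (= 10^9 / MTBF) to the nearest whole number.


Formula: λ = 1 / MTBF; FIT = λ × 1e9 = 1e9 / MTBF
λ = 1 / 109056 ≈ 9.170e-06 failures/hour
FIT = 1e9 / 109056 ≈ 9170 failures per 1e9 hours (nearest whole number)

λ = 9.170e-06 /h, FIT = 9170


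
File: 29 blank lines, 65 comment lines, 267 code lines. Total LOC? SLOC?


Total LOC = blank + comment + code
Total LOC = 29 + 65 + 267 = 361
SLOC (source only) = code = 267

Total LOC: 361, SLOC: 267


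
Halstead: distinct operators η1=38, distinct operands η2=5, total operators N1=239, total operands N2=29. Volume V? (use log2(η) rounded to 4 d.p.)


Formula: V = N * log2(η), where N = N1 + N2 and η = η1 + η2
η = 38 + 5 = 43
N = 239 + 29 = 268
log2(43) ≈ 5.4263
V = 268 * 5.4263 = 1454.25

1454.25


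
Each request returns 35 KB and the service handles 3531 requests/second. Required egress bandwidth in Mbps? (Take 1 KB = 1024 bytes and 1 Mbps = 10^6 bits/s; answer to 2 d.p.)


Formula: Mbps = payload_bytes * RPS * 8 / 1e6
Payload per request = 35 KB = 35 * 1024 = 35840 bytes
Total bytes/sec = 35840 * 3531 = 126551040
Total bits/sec = 126551040 * 8 = 1012408320
Mbps = 1012408320 / 1e6 = 1012.41

1012.41 Mbps


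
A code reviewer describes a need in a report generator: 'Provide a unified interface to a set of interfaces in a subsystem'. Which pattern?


This matches the Facade pattern

Facade


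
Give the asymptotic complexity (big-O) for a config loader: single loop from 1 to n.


Reasoning: one pass through n items
Complexity: O(n)

O(n)


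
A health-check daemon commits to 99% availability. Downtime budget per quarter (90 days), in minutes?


Formula: allowed downtime = period * (100 - SLA) / 100
Period (quarter (90 days)) = 129600 minutes
Unavailability fraction = (100 - 99.0) / 100
Allowed downtime = 129600 * (100 - 99.0) / 100
Allowed downtime = 1296.0 minutes

1296.0 minutes


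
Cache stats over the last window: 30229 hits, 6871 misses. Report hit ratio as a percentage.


Formula: hit rate = hits / (hits + misses) * 100
hit rate = 30229 / (30229 + 6871) * 100
hit rate = 30229 / 37100 * 100
hit rate = 81.48%

81.48%


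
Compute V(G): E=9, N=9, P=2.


Formula: V(G) = E - N + 2P
V(G) = 9 - 9 + 2*2
V(G) = 0 + 4
V(G) = 4

4


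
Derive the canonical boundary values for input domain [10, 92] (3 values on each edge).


Range: [10, 92]
Boundaries: just below min, min, min+1, max-1, max, just above max
Values: [9, 10, 11, 91, 92, 93]

[9, 10, 11, 91, 92, 93]


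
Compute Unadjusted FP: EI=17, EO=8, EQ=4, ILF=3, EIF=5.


UFP = EI*4 + EO*5 + EQ*4 + ILF*10 + EIF*7
UFP = 17*4 + 8*5 + 4*4 + 3*10 + 5*7
UFP = 68 + 40 + 16 + 30 + 35
UFP = 189

189


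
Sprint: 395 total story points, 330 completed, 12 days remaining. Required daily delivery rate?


Formula: Required rate = Remaining points / Days left
Remaining = 395 - 330 = 65 points
Required rate = 65 / 12 = 5.42 points/day

5.42 points/day


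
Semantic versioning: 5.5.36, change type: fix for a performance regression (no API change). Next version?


Current: 5.5.36
Change category: 'fix for a performance regression (no API change)' → patch bump
SemVer rule: patch bump → increment PATCH (MAJOR and MINOR unchanged)
New: 5.5.37

5.5.37


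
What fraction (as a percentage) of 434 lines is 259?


Coverage = covered / total * 100
Coverage = 259 / 434 * 100
Coverage = 59.68%

59.68%


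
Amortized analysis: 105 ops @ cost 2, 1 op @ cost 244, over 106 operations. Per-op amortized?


Formula: Amortized cost = Total cost / Operations
Total cost = (105 * 2) + (1 * 244)
Total cost = 210 + 244 = 454
Amortized = 454 / 106 = 4.283

4.283


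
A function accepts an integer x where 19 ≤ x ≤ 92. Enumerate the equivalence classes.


Valid range: [19, 92]
Class 1: x < 19 — invalid
Class 2: 19 ≤ x ≤ 92 — valid
Class 3: x > 92 — invalid
Total equivalence classes: 3

3 equivalence classes


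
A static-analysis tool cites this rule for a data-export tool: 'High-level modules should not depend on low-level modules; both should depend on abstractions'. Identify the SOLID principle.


This describes the Dependency Inversion Principle (DIP)

Dependency Inversion Principle (DIP)


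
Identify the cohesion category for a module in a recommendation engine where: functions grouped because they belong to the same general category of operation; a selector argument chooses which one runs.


Reasoning: Grouped by category of activity, not by data or sequence
Type: Logical cohesion

Logical cohesion


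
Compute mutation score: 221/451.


Mutation score = killed / total * 100
Mutation score = 221 / 451 * 100
Mutation score = 49.0%

49.0%


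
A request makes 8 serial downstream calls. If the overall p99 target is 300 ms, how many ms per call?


Formula: per_stage = total_budget / stages
per_stage = 300 / 8
per_stage = 37.5 ms

37.5 ms


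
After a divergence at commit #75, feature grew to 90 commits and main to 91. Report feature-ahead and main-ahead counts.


Common ancestor: commit #75
feature commits after divergence: 90 - 75 = 15
main commits after divergence: 91 - 75 = 16
feature is 15 commits ahead of main
main is 16 commits ahead of feature

feature ahead: 15, main ahead: 16


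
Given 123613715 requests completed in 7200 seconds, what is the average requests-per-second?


Formula: throughput = requests / seconds
throughput = 123613715 / 7200
throughput = 17168.57 requests/second

17168.57 requests/second


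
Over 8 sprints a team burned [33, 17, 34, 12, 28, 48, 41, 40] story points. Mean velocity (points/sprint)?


Formula: Avg velocity = Total points / Number of sprints
Points: [33, 17, 34, 12, 28, 48, 41, 40]
Sum = 33 + 17 + 34 + 12 + 28 + 48 + 41 + 40 = 253
Avg velocity = 253 / 8 = 31.63 points/sprint

31.63 points/sprint


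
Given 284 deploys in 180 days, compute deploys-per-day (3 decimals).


Formula: deployments per day = releases / days
= 284 / 180
= 1.578 deploys/day
(equivalently, 11.04 deploys/week)

1.578 deploys/day


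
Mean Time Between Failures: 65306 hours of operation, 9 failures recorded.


Formula: MTBF = Total operating time / Number of failures
MTBF = 65306 / 9
MTBF = 7256.22 hours

7256.22 hours


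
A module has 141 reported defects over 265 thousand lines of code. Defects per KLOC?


Defect density = defects / KLOC
Defect density = 141 / 265
Defect density = 0.532 defects/KLOC

0.532 defects/KLOC


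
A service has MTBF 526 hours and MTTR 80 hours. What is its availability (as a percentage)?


Availability = MTBF / (MTBF + MTTR)
Availability = 526 / (526 + 80)
Availability = 526 / 606
Availability = 86.7987%

86.7987%


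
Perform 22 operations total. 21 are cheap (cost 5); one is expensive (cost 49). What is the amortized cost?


Formula: Amortized cost = Total cost / Operations
Total cost = (21 * 5) + (1 * 49)
Total cost = 105 + 49 = 154
Amortized = 154 / 22 = 7.0

7.0


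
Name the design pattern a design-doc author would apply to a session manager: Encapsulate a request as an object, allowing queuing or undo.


This matches the Command pattern

Command


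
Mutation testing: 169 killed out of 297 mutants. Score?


Mutation score = killed / total * 100
Mutation score = 169 / 297 * 100
Mutation score = 56.9%

56.9%


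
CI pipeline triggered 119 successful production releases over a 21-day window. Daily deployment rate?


Formula: deployments per day = releases / days
= 119 / 21
= 5.667 deploys/day
(equivalently, 39.67 deploys/week)

5.667 deploys/day


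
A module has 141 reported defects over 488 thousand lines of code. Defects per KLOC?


Defect density = defects / KLOC
Defect density = 141 / 488
Defect density = 0.289 defects/KLOC

0.289 defects/KLOC


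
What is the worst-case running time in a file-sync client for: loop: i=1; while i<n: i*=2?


Reasoning: i doubles each step so iterations are log2(n)
Complexity: O(log n)

O(log n)


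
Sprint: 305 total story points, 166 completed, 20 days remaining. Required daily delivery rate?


Formula: Required rate = Remaining points / Days left
Remaining = 305 - 166 = 139 points
Required rate = 139 / 20 = 6.95 points/day

6.95 points/day


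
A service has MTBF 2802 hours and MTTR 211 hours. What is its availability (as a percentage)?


Availability = MTBF / (MTBF + MTTR)
Availability = 2802 / (2802 + 211)
Availability = 2802 / 3013
Availability = 92.997%

92.997%


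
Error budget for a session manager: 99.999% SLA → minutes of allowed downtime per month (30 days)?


Formula: allowed downtime = period * (100 - SLA) / 100
Period (month (30 days)) = 43200 minutes
Unavailability fraction = (100 - 99.999) / 100
Allowed downtime = 43200 * (100 - 99.999) / 100
Allowed downtime = 0.432 minutes

0.432 minutes


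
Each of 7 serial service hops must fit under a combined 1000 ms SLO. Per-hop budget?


Formula: per_stage = total_budget / stages
per_stage = 1000 / 7
per_stage = 142.86 ms

142.86 ms


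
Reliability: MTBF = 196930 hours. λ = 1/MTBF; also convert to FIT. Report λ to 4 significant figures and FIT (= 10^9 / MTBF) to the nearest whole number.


Formula: λ = 1 / MTBF; FIT = λ × 1e9 = 1e9 / MTBF
λ = 1 / 196930 ≈ 5.078e-06 failures/hour
FIT = 1e9 / 196930 ≈ 5078 failures per 1e9 hours (nearest whole number)

λ = 5.078e-06 /h, FIT = 5078


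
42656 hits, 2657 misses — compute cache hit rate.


Formula: hit rate = hits / (hits + misses) * 100
hit rate = 42656 / (42656 + 2657) * 100
hit rate = 42656 / 45313 * 100
hit rate = 94.14%

94.14%


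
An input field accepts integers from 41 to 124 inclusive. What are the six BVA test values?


Range: [41, 124]
Boundaries: just below min, min, min+1, max-1, max, just above max
Values: [40, 41, 42, 123, 124, 125]

[40, 41, 42, 123, 124, 125]


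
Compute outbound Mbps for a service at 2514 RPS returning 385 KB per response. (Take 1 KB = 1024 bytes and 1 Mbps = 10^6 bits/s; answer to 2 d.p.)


Formula: Mbps = payload_bytes * RPS * 8 / 1e6
Payload per request = 385 KB = 385 * 1024 = 394240 bytes
Total bytes/sec = 394240 * 2514 = 991119360
Total bits/sec = 991119360 * 8 = 7928954880
Mbps = 7928954880 / 1e6 = 7928.95

7928.95 Mbps


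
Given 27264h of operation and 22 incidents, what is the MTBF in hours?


Formula: MTBF = Total operating time / Number of failures
MTBF = 27264 / 22
MTBF = 1239.27 hours

1239.27 hours


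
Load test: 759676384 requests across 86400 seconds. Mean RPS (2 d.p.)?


Formula: throughput = requests / seconds
throughput = 759676384 / 86400
throughput = 8792.55 requests/second

8792.55 requests/second


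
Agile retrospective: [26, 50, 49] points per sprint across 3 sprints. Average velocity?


Formula: Avg velocity = Total points / Number of sprints
Points: [26, 50, 49]
Sum = 26 + 50 + 49 = 125
Avg velocity = 125 / 3 = 41.67 points/sprint

41.67 points/sprint


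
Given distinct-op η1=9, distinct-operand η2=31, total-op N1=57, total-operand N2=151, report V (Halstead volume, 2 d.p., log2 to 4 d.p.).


Formula: V = N * log2(η), where N = N1 + N2 and η = η1 + η2
η = 9 + 31 = 40
N = 57 + 151 = 208
log2(40) ≈ 5.3219
V = 208 * 5.3219 = 1106.96

1106.96


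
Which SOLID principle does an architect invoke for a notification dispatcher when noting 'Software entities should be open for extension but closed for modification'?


This describes the Open/Closed Principle (OCP)

Open/Closed Principle (OCP)


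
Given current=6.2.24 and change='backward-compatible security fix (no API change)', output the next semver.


Current: 6.2.24
Change category: 'backward-compatible security fix (no API change)' → patch bump
SemVer rule: patch bump → increment PATCH (MAJOR and MINOR unchanged)
New: 6.2.25

6.2.25


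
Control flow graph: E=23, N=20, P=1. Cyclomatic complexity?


Formula: V(G) = E - N + 2P
V(G) = 23 - 20 + 2*1
V(G) = 3 + 2
V(G) = 5

5


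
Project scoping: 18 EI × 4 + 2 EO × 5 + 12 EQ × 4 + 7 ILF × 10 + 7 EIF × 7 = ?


UFP = EI*4 + EO*5 + EQ*4 + ILF*10 + EIF*7
UFP = 18*4 + 2*5 + 12*4 + 7*10 + 7*7
UFP = 72 + 10 + 48 + 70 + 49
UFP = 249

249


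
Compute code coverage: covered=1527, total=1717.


Coverage = covered / total * 100
Coverage = 1527 / 1717 * 100
Coverage = 88.93%

88.93%


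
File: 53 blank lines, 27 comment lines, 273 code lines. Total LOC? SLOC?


Total LOC = blank + comment + code
Total LOC = 53 + 27 + 273 = 353
SLOC (source only) = code = 273

Total LOC: 353, SLOC: 273


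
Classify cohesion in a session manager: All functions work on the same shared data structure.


Reasoning: Functions share data
Type: Communicational cohesion

Communicational cohesion


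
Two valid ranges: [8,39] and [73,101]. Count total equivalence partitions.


Valid ranges: [8,39] and [73,101]
Class 1: x < 8 — invalid
Class 2: 8 ≤ x ≤ 39 — valid
Class 3: 39 < x < 73 — invalid (gap between ranges)
Class 4: 73 ≤ x ≤ 101 — valid
Class 5: x > 101 — invalid
Total equivalence classes: 5

5 equivalence classes


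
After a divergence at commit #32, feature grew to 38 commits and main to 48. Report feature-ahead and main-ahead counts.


Common ancestor: commit #32
feature commits after divergence: 38 - 32 = 6
main commits after divergence: 48 - 32 = 16
feature is 6 commits ahead of main
main is 16 commits ahead of feature

feature ahead: 6, main ahead: 16


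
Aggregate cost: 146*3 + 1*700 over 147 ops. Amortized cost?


Formula: Amortized cost = Total cost / Operations
Total cost = (146 * 3) + (1 * 700)
Total cost = 438 + 700 = 1138
Amortized = 1138 / 147 = 7.7415

7.7415


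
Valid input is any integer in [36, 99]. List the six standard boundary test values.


Range: [36, 99]
Boundaries: just below min, min, min+1, max-1, max, just above max
Values: [35, 36, 37, 98, 99, 100]

[35, 36, 37, 98, 99, 100]


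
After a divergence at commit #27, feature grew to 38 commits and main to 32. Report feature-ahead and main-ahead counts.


Common ancestor: commit #27
feature commits after divergence: 38 - 27 = 11
main commits after divergence: 32 - 27 = 5
feature is 11 commits ahead of main
main is 5 commits ahead of feature

feature ahead: 11, main ahead: 5


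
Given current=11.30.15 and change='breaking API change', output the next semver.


Current: 11.30.15
Change category: 'breaking API change' → major bump
SemVer rule: major bump → increment MAJOR, reset MINOR and PATCH to 0
New: 12.0.0

12.0.0


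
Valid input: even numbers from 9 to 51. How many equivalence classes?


Constraint: even integers in [9, 51]
Class 1: x < 9 — out-of-range invalid
Class 2: x in [9,51] but odd — wrong type invalid
Class 3: x in [9,51] and even — valid
Class 4: x > 51 — out-of-range invalid
Total equivalence classes: 4

4 equivalence classes


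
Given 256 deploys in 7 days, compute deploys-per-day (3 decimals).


Formula: deployments per day = releases / days
= 256 / 7
= 36.571 deploys/day
(equivalently, 256.0 deploys/week)

36.571 deploys/day


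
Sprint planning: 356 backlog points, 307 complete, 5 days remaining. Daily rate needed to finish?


Formula: Required rate = Remaining points / Days left
Remaining = 356 - 307 = 49 points
Required rate = 49 / 5 = 9.8 points/day

9.8 points/day


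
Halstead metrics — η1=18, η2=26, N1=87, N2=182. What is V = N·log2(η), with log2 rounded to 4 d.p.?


Formula: V = N * log2(η), where N = N1 + N2 and η = η1 + η2
η = 18 + 26 = 44
N = 87 + 182 = 269
log2(44) ≈ 5.4594
V = 269 * 5.4594 = 1468.58

1468.58


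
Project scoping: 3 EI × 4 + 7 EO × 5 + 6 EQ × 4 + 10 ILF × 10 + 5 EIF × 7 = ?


UFP = EI*4 + EO*5 + EQ*4 + ILF*10 + EIF*7
UFP = 3*4 + 7*5 + 6*4 + 10*10 + 5*7
UFP = 12 + 35 + 24 + 100 + 35
UFP = 206

206


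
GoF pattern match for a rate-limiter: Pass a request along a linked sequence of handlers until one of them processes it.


This matches the Chain of Responsibility pattern

Chain of Responsibility


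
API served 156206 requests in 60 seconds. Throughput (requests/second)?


Formula: throughput = requests / seconds
throughput = 156206 / 60
throughput = 2603.43 requests/second

2603.43 requests/second


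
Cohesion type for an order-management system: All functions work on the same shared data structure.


Reasoning: Functions share data
Type: Communicational cohesion

Communicational cohesion


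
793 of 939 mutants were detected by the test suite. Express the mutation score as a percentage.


Mutation score = killed / total * 100
Mutation score = 793 / 939 * 100
Mutation score = 84.45%

84.45%


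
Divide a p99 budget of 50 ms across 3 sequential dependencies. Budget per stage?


Formula: per_stage = total_budget / stages
per_stage = 50 / 3
per_stage = 16.67 ms

16.67 ms


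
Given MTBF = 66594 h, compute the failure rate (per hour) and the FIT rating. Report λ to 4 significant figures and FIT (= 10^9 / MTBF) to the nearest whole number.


Formula: λ = 1 / MTBF; FIT = λ × 1e9 = 1e9 / MTBF
λ = 1 / 66594 ≈ 1.502e-05 failures/hour
FIT = 1e9 / 66594 ≈ 15016 failures per 1e9 hours (nearest whole number)

λ = 1.502e-05 /h, FIT = 15016


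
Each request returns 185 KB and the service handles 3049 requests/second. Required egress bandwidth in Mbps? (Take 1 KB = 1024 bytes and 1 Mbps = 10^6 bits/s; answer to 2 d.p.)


Formula: Mbps = payload_bytes * RPS * 8 / 1e6
Payload per request = 185 KB = 185 * 1024 = 189440 bytes
Total bytes/sec = 189440 * 3049 = 577602560
Total bits/sec = 577602560 * 8 = 4620820480
Mbps = 4620820480 / 1e6 = 4620.82

4620.82 Mbps


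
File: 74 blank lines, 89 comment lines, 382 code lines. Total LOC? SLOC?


Total LOC = blank + comment + code
Total LOC = 74 + 89 + 382 = 545
SLOC (source only) = code = 382

Total LOC: 545, SLOC: 382


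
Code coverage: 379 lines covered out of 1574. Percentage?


Coverage = covered / total * 100
Coverage = 379 / 1574 * 100
Coverage = 24.08%

24.08%


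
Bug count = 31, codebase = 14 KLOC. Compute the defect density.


Defect density = defects / KLOC
Defect density = 31 / 14
Defect density = 2.214 defects/KLOC

2.214 defects/KLOC


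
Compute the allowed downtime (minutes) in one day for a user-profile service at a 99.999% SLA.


Formula: allowed downtime = period * (100 - SLA) / 100
Period (day) = 1440 minutes
Unavailability fraction = (100 - 99.999) / 100
Allowed downtime = 1440 * (100 - 99.999) / 100
Allowed downtime = 0.0144 minutes

0.0144 minutes


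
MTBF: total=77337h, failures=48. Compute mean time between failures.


Formula: MTBF = Total operating time / Number of failures
MTBF = 77337 / 48
MTBF = 1611.19 hours

1611.19 hours


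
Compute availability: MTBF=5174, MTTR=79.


Availability = MTBF / (MTBF + MTTR)
Availability = 5174 / (5174 + 79)
Availability = 5174 / 5253
Availability = 98.4961%

98.4961%


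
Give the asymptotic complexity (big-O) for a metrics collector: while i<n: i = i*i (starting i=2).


Reasoning: squaring drives double-exponential growth; iterations ~ log log n
Complexity: O(log log n)

O(log log n)


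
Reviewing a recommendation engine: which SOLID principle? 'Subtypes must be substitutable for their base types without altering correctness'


This describes the Liskov Substitution Principle (LSP)

Liskov Substitution Principle (LSP)


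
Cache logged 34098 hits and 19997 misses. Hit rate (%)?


Formula: hit rate = hits / (hits + misses) * 100
hit rate = 34098 / (34098 + 19997) * 100
hit rate = 34098 / 54095 * 100
hit rate = 63.03%

63.03%


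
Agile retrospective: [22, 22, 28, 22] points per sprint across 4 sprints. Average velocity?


Formula: Avg velocity = Total points / Number of sprints
Points: [22, 22, 28, 22]
Sum = 22 + 22 + 28 + 22 = 94
Avg velocity = 94 / 4 = 23.5 points/sprint

23.5 points/sprint


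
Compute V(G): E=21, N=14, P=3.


Formula: V(G) = E - N + 2P
V(G) = 21 - 14 + 2*3
V(G) = 7 + 6
V(G) = 13

13


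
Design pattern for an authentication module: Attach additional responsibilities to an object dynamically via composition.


This matches the Decorator pattern

Decorator


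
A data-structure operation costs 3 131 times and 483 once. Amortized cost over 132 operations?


Formula: Amortized cost = Total cost / Operations
Total cost = (131 * 3) + (1 * 483)
Total cost = 393 + 483 = 876
Amortized = 876 / 132 = 6.6364

6.6364


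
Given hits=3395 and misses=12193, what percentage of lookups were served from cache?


Formula: hit rate = hits / (hits + misses) * 100
hit rate = 3395 / (3395 + 12193) * 100
hit rate = 3395 / 15588 * 100
hit rate = 21.78%

21.78%


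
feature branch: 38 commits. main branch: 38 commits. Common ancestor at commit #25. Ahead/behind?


Common ancestor: commit #25
feature commits after divergence: 38 - 25 = 13
main commits after divergence: 38 - 25 = 13
feature is 13 commits ahead of main
main is 13 commits ahead of feature

feature ahead: 13, main ahead: 13


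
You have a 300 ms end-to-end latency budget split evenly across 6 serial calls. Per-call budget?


Formula: per_stage = total_budget / stages
per_stage = 300 / 6
per_stage = 50.0 ms

50.0 ms


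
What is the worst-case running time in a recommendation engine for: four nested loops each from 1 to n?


Reasoning: four levels of nesting
Complexity: O(n^4)

O(n^4)


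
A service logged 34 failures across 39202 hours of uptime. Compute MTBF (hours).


Formula: MTBF = Total operating time / Number of failures
MTBF = 39202 / 34
MTBF = 1153.0 hours

1153.0 hours


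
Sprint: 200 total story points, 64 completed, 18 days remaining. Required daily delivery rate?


Formula: Required rate = Remaining points / Days left
Remaining = 200 - 64 = 136 points
Required rate = 136 / 18 = 7.56 points/day

7.56 points/day


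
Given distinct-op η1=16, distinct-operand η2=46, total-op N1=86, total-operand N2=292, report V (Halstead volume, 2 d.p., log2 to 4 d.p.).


Formula: V = N * log2(η), where N = N1 + N2 and η = η1 + η2
η = 16 + 46 = 62
N = 86 + 292 = 378
log2(62) ≈ 5.9542
V = 378 * 5.9542 = 2250.69

2250.69


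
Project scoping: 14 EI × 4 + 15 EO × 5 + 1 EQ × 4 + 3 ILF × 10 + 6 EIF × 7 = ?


UFP = EI*4 + EO*5 + EQ*4 + ILF*10 + EIF*7
UFP = 14*4 + 15*5 + 1*4 + 3*10 + 6*7
UFP = 56 + 75 + 4 + 30 + 42
UFP = 207

207


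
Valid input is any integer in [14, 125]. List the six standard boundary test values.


Range: [14, 125]
Boundaries: just below min, min, min+1, max-1, max, just above max
Values: [13, 14, 15, 124, 125, 126]

[13, 14, 15, 124, 125, 126]


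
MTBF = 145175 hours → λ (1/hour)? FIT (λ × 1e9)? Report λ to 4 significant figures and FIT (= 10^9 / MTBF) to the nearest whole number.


Formula: λ = 1 / MTBF; FIT = λ × 1e9 = 1e9 / MTBF
λ = 1 / 145175 ≈ 6.888e-06 failures/hour
FIT = 1e9 / 145175 ≈ 6888 failures per 1e9 hours (nearest whole number)

λ = 6.888e-06 /h, FIT = 6888


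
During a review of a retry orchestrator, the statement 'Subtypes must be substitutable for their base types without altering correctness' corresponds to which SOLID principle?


This describes the Liskov Substitution Principle (LSP)

Liskov Substitution Principle (LSP)


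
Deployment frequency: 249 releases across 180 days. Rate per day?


Formula: deployments per day = releases / days
= 249 / 180
= 1.383 deploys/day
(equivalently, 9.68 deploys/week)

1.383 deploys/day


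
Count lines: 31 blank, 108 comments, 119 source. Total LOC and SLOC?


Total LOC = blank + comment + code
Total LOC = 31 + 108 + 119 = 258
SLOC (source only) = code = 119

Total LOC: 258, SLOC: 119


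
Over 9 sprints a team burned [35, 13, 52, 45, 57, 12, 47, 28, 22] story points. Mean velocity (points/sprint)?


Formula: Avg velocity = Total points / Number of sprints
Points: [35, 13, 52, 45, 57, 12, 47, 28, 22]
Sum = 35 + 13 + 52 + 45 + 57 + 12 + 47 + 28 + 22 = 311
Avg velocity = 311 / 9 = 34.56 points/sprint

34.56 points/sprint


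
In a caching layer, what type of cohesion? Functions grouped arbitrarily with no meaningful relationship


Reasoning: Worst: random grouping
Type: Coincidental cohesion

Coincidental cohesion


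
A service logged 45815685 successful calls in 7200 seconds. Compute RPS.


Formula: throughput = requests / seconds
throughput = 45815685 / 7200
throughput = 6363.29 requests/second

6363.29 requests/second


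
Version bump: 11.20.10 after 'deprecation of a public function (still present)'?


Current: 11.20.10
Change category: 'deprecation of a public function (still present)' → minor bump
SemVer rule: minor bump → increment MINOR, reset PATCH to 0 (MAJOR unchanged)
New: 11.21.0

11.21.0


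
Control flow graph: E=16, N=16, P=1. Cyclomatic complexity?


Formula: V(G) = E - N + 2P
V(G) = 16 - 16 + 2*1
V(G) = 0 + 2
V(G) = 2

2


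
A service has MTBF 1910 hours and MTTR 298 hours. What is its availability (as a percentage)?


Availability = MTBF / (MTBF + MTTR)
Availability = 1910 / (1910 + 298)
Availability = 1910 / 2208
Availability = 86.5036%

86.5036%


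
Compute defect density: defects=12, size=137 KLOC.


Defect density = defects / KLOC
Defect density = 12 / 137
Defect density = 0.088 defects/KLOC

0.088 defects/KLOC


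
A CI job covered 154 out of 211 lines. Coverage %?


Coverage = covered / total * 100
Coverage = 154 / 211 * 100
Coverage = 72.99%

72.99%


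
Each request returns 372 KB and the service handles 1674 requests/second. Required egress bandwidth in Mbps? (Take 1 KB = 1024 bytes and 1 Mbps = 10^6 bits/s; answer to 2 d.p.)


Formula: Mbps = payload_bytes * RPS * 8 / 1e6
Payload per request = 372 KB = 372 * 1024 = 380928 bytes
Total bytes/sec = 380928 * 1674 = 637673472
Total bits/sec = 637673472 * 8 = 5101387776
Mbps = 5101387776 / 1e6 = 5101.39

5101.39 Mbps


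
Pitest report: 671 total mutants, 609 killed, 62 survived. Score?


Mutation score = killed / total * 100
Mutation score = 609 / 671 * 100
Mutation score = 90.76%

90.76%


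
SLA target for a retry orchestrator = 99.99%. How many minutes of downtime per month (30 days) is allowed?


Formula: allowed downtime = period * (100 - SLA) / 100
Period (month (30 days)) = 43200 minutes
Unavailability fraction = (100 - 99.99) / 100
Allowed downtime = 43200 * (100 - 99.99) / 100
Allowed downtime = 4.32 minutes

4.32 minutes


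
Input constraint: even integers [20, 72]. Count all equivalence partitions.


Constraint: even integers in [20, 72]
Class 1: x < 20 — out-of-range invalid
Class 2: x in [20,72] but odd — wrong type invalid
Class 3: x in [20,72] and even — valid
Class 4: x > 72 — out-of-range invalid
Total equivalence classes: 4

4 equivalence classes


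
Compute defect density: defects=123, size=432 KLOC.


Defect density = defects / KLOC
Defect density = 123 / 432
Defect density = 0.285 defects/KLOC

0.285 defects/KLOC


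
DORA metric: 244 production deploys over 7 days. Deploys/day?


Formula: deployments per day = releases / days
= 244 / 7
= 34.857 deploys/day
(equivalently, 244.0 deploys/week)

34.857 deploys/day


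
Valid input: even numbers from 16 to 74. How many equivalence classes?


Constraint: even integers in [16, 74]
Class 1: x < 16 — out-of-range invalid
Class 2: x in [16,74] but odd — wrong type invalid
Class 3: x in [16,74] and even — valid
Class 4: x > 74 — out-of-range invalid
Total equivalence classes: 4

4 equivalence classes


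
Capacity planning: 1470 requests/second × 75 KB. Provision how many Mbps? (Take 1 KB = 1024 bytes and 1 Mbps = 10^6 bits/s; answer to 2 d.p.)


Formula: Mbps = payload_bytes * RPS * 8 / 1e6
Payload per request = 75 KB = 75 * 1024 = 76800 bytes
Total bytes/sec = 76800 * 1470 = 112896000
Total bits/sec = 112896000 * 8 = 903168000
Mbps = 903168000 / 1e6 = 903.17

903.17 Mbps


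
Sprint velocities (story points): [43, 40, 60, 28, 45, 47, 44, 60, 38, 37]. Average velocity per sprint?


Formula: Avg velocity = Total points / Number of sprints
Points: [43, 40, 60, 28, 45, 47, 44, 60, 38, 37]
Sum = 43 + 40 + 60 + 28 + 45 + 47 + 44 + 60 + 38 + 37 = 442
Avg velocity = 442 / 10 = 44.2 points/sprint

44.2 points/sprint


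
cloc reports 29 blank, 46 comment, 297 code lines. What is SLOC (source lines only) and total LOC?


Total LOC = blank + comment + code
Total LOC = 29 + 46 + 297 = 372
SLOC (source only) = code = 297

Total LOC: 372, SLOC: 297


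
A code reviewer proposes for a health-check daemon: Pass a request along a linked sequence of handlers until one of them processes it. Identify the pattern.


This matches the Chain of Responsibility pattern

Chain of Responsibility


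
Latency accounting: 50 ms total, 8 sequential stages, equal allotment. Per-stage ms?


Formula: per_stage = total_budget / stages
per_stage = 50 / 8
per_stage = 6.25 ms

6.25 ms


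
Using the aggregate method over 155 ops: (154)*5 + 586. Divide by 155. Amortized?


Formula: Amortized cost = Total cost / Operations
Total cost = (154 * 5) + (1 * 586)
Total cost = 770 + 586 = 1356
Amortized = 1356 / 155 = 8.7484

8.7484


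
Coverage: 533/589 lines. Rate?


Coverage = covered / total * 100
Coverage = 533 / 589 * 100
Coverage = 90.49%

90.49%


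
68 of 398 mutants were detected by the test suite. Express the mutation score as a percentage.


Mutation score = killed / total * 100
Mutation score = 68 / 398 * 100
Mutation score = 17.09%

17.09%


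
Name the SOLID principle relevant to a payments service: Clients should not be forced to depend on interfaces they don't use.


This describes the Interface Segregation Principle (ISP)

Interface Segregation Principle (ISP)


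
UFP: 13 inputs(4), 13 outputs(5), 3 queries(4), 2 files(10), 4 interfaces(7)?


UFP = EI*4 + EO*5 + EQ*4 + ILF*10 + EIF*7
UFP = 13*4 + 13*5 + 3*4 + 2*10 + 4*7
UFP = 52 + 65 + 12 + 20 + 28
UFP = 177

177


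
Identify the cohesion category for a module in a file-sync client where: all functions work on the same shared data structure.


Reasoning: Functions share data
Type: Communicational cohesion

Communicational cohesion


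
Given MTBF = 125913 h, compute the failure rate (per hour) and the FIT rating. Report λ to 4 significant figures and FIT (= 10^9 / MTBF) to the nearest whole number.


Formula: λ = 1 / MTBF; FIT = λ × 1e9 = 1e9 / MTBF
λ = 1 / 125913 ≈ 7.942e-06 failures/hour
FIT = 1e9 / 125913 ≈ 7942 failures per 1e9 hours (nearest whole number)

λ = 7.942e-06 /h, FIT = 7942


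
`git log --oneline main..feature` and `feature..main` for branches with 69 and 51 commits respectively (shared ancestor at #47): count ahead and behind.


Common ancestor: commit #47
feature commits after divergence: 69 - 47 = 22
main commits after divergence: 51 - 47 = 4
feature is 22 commits ahead of main
main is 4 commits ahead of feature

feature ahead: 22, main ahead: 4


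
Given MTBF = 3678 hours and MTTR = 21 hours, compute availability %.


Availability = MTBF / (MTBF + MTTR)
Availability = 3678 / (3678 + 21)
Availability = 3678 / 3699
Availability = 99.4323%

99.4323%


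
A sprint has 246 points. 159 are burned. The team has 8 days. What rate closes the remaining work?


Formula: Required rate = Remaining points / Days left
Remaining = 246 - 159 = 87 points
Required rate = 87 / 8 = 10.88 points/day

10.88 points/day


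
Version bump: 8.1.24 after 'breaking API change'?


Current: 8.1.24
Change category: 'breaking API change' → major bump
SemVer rule: major bump → increment MAJOR, reset MINOR and PATCH to 0
New: 9.0.0

9.0.0


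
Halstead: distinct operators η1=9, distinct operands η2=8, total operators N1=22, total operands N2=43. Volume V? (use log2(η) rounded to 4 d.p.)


Formula: V = N * log2(η), where N = N1 + N2 and η = η1 + η2
η = 9 + 8 = 17
N = 22 + 43 = 65
log2(17) ≈ 4.0875
V = 65 * 4.0875 = 265.69

265.69


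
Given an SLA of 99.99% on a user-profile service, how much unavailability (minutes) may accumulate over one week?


Formula: allowed downtime = period * (100 - SLA) / 100
Period (week) = 10080 minutes
Unavailability fraction = (100 - 99.99) / 100
Allowed downtime = 10080 * (100 - 99.99) / 100
Allowed downtime = 1.008 minutes

1.008 minutes


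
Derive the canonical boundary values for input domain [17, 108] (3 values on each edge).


Range: [17, 108]
Boundaries: just below min, min, min+1, max-1, max, just above max
Values: [16, 17, 18, 107, 108, 109]

[16, 17, 18, 107, 108, 109]


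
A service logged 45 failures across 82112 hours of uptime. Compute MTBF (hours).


Formula: MTBF = Total operating time / Number of failures
MTBF = 82112 / 45
MTBF = 1824.71 hours

1824.71 hours


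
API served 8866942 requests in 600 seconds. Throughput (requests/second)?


Formula: throughput = requests / seconds
throughput = 8866942 / 600
throughput = 14778.24 requests/second

14778.24 requests/second


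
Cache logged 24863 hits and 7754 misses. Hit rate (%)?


Formula: hit rate = hits / (hits + misses) * 100
hit rate = 24863 / (24863 + 7754) * 100
hit rate = 24863 / 32617 * 100
hit rate = 76.23%

76.23%


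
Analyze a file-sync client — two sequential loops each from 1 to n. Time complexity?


Reasoning: sequential dominates: O(n) + O(n) = O(n)
Complexity: O(n)

O(n)


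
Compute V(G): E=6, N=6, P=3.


Formula: V(G) = E - N + 2P
V(G) = 6 - 6 + 2*3
V(G) = 0 + 6
V(G) = 6

6


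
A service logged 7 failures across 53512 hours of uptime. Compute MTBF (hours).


Formula: MTBF = Total operating time / Number of failures
MTBF = 53512 / 7
MTBF = 7644.57 hours

7644.57 hours


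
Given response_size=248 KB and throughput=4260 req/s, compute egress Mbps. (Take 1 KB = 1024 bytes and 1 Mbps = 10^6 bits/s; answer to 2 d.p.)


Formula: Mbps = payload_bytes * RPS * 8 / 1e6
Payload per request = 248 KB = 248 * 1024 = 253952 bytes
Total bytes/sec = 253952 * 4260 = 1081835520
Total bits/sec = 1081835520 * 8 = 8654684160
Mbps = 8654684160 / 1e6 = 8654.68

8654.68 Mbps


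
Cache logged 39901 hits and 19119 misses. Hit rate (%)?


Formula: hit rate = hits / (hits + misses) * 100
hit rate = 39901 / (39901 + 19119) * 100
hit rate = 39901 / 59020 * 100
hit rate = 67.61%

67.61%


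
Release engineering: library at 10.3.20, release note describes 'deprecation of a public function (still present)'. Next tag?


Current: 10.3.20
Change category: 'deprecation of a public function (still present)' → minor bump
SemVer rule: minor bump → increment MINOR, reset PATCH to 0 (MAJOR unchanged)
New: 10.4.0

10.4.0


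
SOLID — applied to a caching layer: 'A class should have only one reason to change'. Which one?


This describes the Single Responsibility Principle (SRP)

Single Responsibility Principle (SRP)


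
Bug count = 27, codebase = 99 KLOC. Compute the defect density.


Defect density = defects / KLOC
Defect density = 27 / 99
Defect density = 0.273 defects/KLOC

0.273 defects/KLOC


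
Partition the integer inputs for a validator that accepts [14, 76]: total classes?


Valid range: [14, 76]
Class 1: x < 14 — invalid
Class 2: 14 ≤ x ≤ 76 — valid
Class 3: x > 76 — invalid
Total equivalence classes: 3

3 equivalence classes


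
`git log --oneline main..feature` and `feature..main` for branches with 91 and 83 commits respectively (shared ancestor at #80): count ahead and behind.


Common ancestor: commit #80
feature commits after divergence: 91 - 80 = 11
main commits after divergence: 83 - 80 = 3
feature is 11 commits ahead of main
main is 3 commits ahead of feature

feature ahead: 11, main ahead: 3


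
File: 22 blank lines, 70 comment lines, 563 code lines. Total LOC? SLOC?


Total LOC = blank + comment + code
Total LOC = 22 + 70 + 563 = 655
SLOC (source only) = code = 563

Total LOC: 655, SLOC: 563


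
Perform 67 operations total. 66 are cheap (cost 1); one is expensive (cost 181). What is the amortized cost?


Formula: Amortized cost = Total cost / Operations
Total cost = (66 * 1) + (1 * 181)
Total cost = 66 + 181 = 247
Amortized = 247 / 67 = 3.6866

3.6866


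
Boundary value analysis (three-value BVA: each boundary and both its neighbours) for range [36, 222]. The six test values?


Range: [36, 222]
Boundaries: just below min, min, min+1, max-1, max, just above max
Values: [35, 36, 37, 221, 222, 223]

[35, 36, 37, 221, 222, 223]


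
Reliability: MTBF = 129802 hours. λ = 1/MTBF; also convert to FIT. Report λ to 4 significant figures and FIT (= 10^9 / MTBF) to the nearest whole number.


Formula: λ = 1 / MTBF; FIT = λ × 1e9 = 1e9 / MTBF
λ = 1 / 129802 ≈ 7.704e-06 failures/hour
FIT = 1e9 / 129802 ≈ 7704 failures per 1e9 hours (nearest whole number)

λ = 7.704e-06 /h, FIT = 7704


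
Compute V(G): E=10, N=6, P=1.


Formula: V(G) = E - N + 2P
V(G) = 10 - 6 + 2*1
V(G) = 4 + 2
V(G) = 6

6


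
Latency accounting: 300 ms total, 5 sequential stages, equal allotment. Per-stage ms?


Formula: per_stage = total_budget / stages
per_stage = 300 / 5
per_stage = 60.0 ms

60.0 ms


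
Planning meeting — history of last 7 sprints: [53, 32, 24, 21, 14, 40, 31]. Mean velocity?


Formula: Avg velocity = Total points / Number of sprints
Points: [53, 32, 24, 21, 14, 40, 31]
Sum = 53 + 32 + 24 + 21 + 14 + 40 + 31 = 215
Avg velocity = 215 / 7 = 30.71 points/sprint

30.71 points/sprint
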